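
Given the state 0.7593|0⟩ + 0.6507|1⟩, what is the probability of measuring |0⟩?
0.5765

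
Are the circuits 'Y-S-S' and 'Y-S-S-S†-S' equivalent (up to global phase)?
Yes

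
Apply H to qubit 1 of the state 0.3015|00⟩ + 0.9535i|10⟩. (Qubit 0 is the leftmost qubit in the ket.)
0.2132|00⟩ + 0.2132|01⟩ + 0.6742i|10⟩ + 0.6742i|11⟩

H on qubit 1 mixes each pair of kets that differ only in qubit 1: amplitudes (a, b) of (|…0…⟩, |…1…⟩) become ((a + b)/√2, (a − b)/√2). Kets absent from the input have amplitude 0.
(|00⟩, |01⟩): (a, b) = (0.3015, 0) → (0.2132, 0.2132)
(|10⟩, |11⟩): (a, b) = (0.9535i, 0) → (0.6742i, 0.6742i)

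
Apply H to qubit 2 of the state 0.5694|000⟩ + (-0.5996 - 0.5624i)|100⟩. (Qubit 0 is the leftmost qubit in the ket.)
0.4026|000⟩ + 0.4026|001⟩ + (-0.424 - 0.3977i)|100⟩ + (-0.424 - 0.3977i)|101⟩

H on qubit 2 mixes each pair of kets that differ only in qubit 2: amplitudes (a, b) of (|…0…⟩, |…1…⟩) become ((a + b)/√2, (a − b)/√2). Kets absent from the input have amplitude 0.
(|000⟩, |001⟩): (a, b) = (0.5694, 0) → (0.4026, 0.4026)
(|100⟩, |101⟩): (a, b) = ((-0.5996 - 0.5624i), 0) → ((-0.424 - 0.3977i), (-0.424 - 0.3977i))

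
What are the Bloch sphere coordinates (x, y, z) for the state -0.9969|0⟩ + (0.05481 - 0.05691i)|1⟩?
(-0.1093, 0.1135, 0.9876)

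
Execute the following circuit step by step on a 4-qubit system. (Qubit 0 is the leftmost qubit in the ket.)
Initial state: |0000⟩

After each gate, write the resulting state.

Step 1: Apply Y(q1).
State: i|0100⟩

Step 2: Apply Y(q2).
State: -|0110⟩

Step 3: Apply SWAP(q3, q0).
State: -|0110⟩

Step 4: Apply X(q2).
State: -|0100⟩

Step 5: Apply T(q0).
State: -|0100⟩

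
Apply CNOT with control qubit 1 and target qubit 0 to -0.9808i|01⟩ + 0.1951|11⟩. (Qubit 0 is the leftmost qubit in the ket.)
0.1951|01⟩ - 0.9808i|11⟩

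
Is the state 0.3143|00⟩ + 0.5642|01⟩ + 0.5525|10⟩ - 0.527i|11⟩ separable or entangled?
Entangled

Writing the state as a|00⟩ + b|01⟩ + c|10⟩ + d|11⟩, it is a product state iff ad − bc = 0.
Here (a, b, c, d) = (0.3143, 0.5642, 0.5525, -0.527i): ad − bc = (0.3143)(-0.527i) − (0.5642)(0.5525) = (-0.3117 - 0.1656i) ≠ 0, so the state is entangled.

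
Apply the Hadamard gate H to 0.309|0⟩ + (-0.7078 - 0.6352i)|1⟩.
(-0.282 - 0.4492i)|0⟩ + (0.719 + 0.4492i)|1⟩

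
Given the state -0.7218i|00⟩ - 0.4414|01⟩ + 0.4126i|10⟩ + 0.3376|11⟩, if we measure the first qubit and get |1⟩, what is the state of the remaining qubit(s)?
0.7739i|0⟩ + 0.6333|1⟩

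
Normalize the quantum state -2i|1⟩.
-i|1⟩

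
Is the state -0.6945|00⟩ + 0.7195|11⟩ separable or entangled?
Entangled

Writing the state as a|00⟩ + b|01⟩ + c|10⟩ + d|11⟩, it is a product state iff ad − bc = 0.
Here (a, b, c, d) = (-0.6945, 0, 0, 0.7195): ad − bc = (-0.6945)(0.7195) − (0)(0) = -0.4997 ≠ 0, so the state is entangled.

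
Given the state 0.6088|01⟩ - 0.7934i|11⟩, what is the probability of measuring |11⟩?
0.6295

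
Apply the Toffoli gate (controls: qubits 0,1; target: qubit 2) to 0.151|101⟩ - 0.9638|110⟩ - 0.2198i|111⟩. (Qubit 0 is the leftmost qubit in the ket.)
0.151|101⟩ - 0.2198i|110⟩ - 0.9638|111⟩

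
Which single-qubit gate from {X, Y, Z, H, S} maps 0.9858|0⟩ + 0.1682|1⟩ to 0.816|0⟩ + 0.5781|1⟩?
H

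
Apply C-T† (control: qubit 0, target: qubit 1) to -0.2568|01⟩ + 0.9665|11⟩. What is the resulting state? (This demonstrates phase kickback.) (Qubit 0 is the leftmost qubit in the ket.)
-0.2568|01⟩ + (0.6834 - 0.6834i)|11⟩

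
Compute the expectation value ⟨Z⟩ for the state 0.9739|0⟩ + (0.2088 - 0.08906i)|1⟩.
0.897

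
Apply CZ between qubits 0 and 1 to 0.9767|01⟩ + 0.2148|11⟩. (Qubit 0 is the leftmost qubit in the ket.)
0.9767|01⟩ - 0.2148|11⟩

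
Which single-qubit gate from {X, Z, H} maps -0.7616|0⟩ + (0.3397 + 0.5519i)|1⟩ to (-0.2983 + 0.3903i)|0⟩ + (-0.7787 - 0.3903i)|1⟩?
H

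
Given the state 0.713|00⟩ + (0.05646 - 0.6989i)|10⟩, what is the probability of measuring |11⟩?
0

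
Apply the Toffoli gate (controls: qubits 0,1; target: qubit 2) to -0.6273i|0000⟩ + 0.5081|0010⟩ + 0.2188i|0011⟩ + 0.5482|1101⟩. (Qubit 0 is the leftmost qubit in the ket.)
-0.6273i|0000⟩ + 0.5081|0010⟩ + 0.2188i|0011⟩ + 0.5482|1111⟩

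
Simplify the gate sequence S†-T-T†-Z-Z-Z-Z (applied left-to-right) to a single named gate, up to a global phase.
S†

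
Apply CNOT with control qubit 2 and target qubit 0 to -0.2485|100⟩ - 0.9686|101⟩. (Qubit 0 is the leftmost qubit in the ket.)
-0.9686|001⟩ - 0.2485|100⟩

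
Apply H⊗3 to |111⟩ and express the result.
1/√8|000⟩ - 1/√8|001⟩ - 1/√8|010⟩ + 1/√8|011⟩ - 1/√8|100⟩ + 1/√8|101⟩ + 1/√8|110⟩ - 1/√8|111⟩

H⊗3 gives amp(|y⟩) = (1/2√2) Σ_x (−1)^(x·y) amp(|x⟩), where x·y is the number of positions in which both x and y have a 1.
|000⟩: (1)/(2√2) = 1/√8
|001⟩: (-1)/(2√2) = -1/√8
|010⟩: (-1)/(2√2) = -1/√8
|011⟩: (1)/(2√2) = 1/√8
|100⟩: (-1)/(2√2) = -1/√8
|101⟩: (1)/(2√2) = 1/√8
|110⟩: (1)/(2√2) = 1/√8
|111⟩: (-1)/(2√2) = -1/√8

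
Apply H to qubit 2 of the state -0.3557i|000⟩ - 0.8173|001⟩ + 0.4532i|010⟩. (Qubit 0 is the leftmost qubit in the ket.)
(-0.5779 - 0.2515i)|000⟩ + (0.5779 - 0.2515i)|001⟩ + 0.3205i|010⟩ + 0.3205i|011⟩

H on qubit 2 mixes each pair of kets that differ only in qubit 2: amplitudes (a, b) of (|…0…⟩, |…1…⟩) become ((a + b)/√2, (a − b)/√2). Kets absent from the input have amplitude 0.
(|000⟩, |001⟩): (a, b) = (-0.3557i, -0.8173) → ((-0.5779 - 0.2515i), (0.5779 - 0.2515i))
(|010⟩, |011⟩): (a, b) = (0.4532i, 0) → (0.3205i, 0.3205i)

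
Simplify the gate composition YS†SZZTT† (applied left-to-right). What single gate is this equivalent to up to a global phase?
Y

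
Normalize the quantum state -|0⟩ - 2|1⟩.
-1/√5|0⟩ - 0.8944|1⟩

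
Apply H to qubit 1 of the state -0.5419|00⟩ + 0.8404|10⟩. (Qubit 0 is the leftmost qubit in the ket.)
-0.3832|00⟩ - 0.3832|01⟩ + 0.5943|10⟩ + 0.5943|11⟩

H on qubit 1 mixes each pair of kets that differ only in qubit 1: amplitudes (a, b) of (|…0…⟩, |…1…⟩) become ((a + b)/√2, (a − b)/√2). Kets absent from the input have amplitude 0.
(|00⟩, |01⟩): (a, b) = (-0.5419, 0) → (-0.3832, -0.3832)
(|10⟩, |11⟩): (a, b) = (0.8404, 0) → (0.5943, 0.5943)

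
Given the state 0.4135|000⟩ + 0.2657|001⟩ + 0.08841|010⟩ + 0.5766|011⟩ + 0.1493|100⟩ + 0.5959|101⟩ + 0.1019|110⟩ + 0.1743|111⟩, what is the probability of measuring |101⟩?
0.3551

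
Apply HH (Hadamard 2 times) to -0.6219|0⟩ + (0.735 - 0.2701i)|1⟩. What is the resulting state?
-0.6219|0⟩ + (0.735 - 0.2701i)|1⟩

H² = I, so an even number of Hadamards cancels: H^2 = I and the state is unchanged.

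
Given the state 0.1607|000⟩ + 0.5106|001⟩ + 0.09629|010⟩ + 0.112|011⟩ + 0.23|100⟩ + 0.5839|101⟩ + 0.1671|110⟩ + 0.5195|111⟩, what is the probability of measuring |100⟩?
0.0529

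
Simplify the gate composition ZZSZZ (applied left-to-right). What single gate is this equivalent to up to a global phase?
S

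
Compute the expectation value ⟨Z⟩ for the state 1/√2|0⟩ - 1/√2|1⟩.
0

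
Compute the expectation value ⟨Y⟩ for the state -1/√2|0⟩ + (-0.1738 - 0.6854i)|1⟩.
0.9693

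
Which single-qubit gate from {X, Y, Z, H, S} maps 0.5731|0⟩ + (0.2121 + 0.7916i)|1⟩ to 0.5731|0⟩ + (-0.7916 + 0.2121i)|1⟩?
S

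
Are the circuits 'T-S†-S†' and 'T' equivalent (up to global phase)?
No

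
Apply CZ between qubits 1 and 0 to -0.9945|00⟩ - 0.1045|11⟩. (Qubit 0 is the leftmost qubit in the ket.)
-0.9945|00⟩ + 0.1045|11⟩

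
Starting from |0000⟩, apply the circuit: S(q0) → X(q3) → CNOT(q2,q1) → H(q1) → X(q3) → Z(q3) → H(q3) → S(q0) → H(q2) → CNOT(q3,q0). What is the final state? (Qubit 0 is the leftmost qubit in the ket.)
1/√8|0000⟩ + 1/√8|0010⟩ + 1/√8|0100⟩ + 1/√8|0110⟩ + 1/√8|1001⟩ + 1/√8|1011⟩ + 1/√8|1101⟩ + 1/√8|1111⟩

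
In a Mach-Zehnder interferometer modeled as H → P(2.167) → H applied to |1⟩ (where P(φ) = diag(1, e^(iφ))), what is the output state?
(0.7808 - 0.4137i)|0⟩ + (0.2192 + 0.4137i)|1⟩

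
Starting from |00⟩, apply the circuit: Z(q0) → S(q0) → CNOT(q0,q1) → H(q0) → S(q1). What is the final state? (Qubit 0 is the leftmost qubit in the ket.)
1/√2|00⟩ + 1/√2|10⟩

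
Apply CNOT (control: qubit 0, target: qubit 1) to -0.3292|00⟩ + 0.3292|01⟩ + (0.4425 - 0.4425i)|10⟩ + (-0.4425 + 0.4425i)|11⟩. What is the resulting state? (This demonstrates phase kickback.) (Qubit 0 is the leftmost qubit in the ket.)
-0.3292|00⟩ + 0.3292|01⟩ + (-0.4425 + 0.4425i)|10⟩ + (0.4425 - 0.4425i)|11⟩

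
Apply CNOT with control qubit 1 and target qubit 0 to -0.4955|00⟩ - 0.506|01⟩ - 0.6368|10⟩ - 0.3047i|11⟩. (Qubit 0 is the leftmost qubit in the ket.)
-0.4955|00⟩ - 0.3047i|01⟩ - 0.6368|10⟩ - 0.506|11⟩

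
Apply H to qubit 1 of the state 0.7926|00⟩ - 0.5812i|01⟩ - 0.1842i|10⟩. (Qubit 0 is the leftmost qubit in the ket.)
(0.5605 - 0.411i)|00⟩ + (0.5605 + 0.411i)|01⟩ - 0.1302i|10⟩ - 0.1302i|11⟩

H on qubit 1 mixes each pair of kets that differ only in qubit 1: amplitudes (a, b) of (|…0…⟩, |…1…⟩) become ((a + b)/√2, (a − b)/√2). Kets absent from the input have amplitude 0.
(|00⟩, |01⟩): (a, b) = (0.7926, -0.5812i) → ((0.5605 - 0.411i), (0.5605 + 0.411i))
(|10⟩, |11⟩): (a, b) = (-0.1842i, 0) → (-0.1302i, -0.1302i)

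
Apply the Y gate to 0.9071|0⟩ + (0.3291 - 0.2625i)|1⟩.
(-0.2625 - 0.3291i)|0⟩ + 0.9071i|1⟩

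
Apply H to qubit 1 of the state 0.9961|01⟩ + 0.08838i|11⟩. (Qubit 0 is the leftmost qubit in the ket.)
0.7043|00⟩ - 0.7043|01⟩ + 0.06249i|10⟩ - 0.06249i|11⟩

H on qubit 1 mixes each pair of kets that differ only in qubit 1: amplitudes (a, b) of (|…0…⟩, |…1…⟩) become ((a + b)/√2, (a − b)/√2). Kets absent from the input have amplitude 0.
(|00⟩, |01⟩): (a, b) = (0, 0.9961) → (0.7043, -0.7043)
(|10⟩, |11⟩): (a, b) = (0, 0.08838i) → (0.06249i, -0.06249i)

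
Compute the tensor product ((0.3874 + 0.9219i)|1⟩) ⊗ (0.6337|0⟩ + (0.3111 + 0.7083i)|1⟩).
(0.2455 + 0.5842i)|10⟩ + (-0.5325 + 0.5612i)|11⟩

amp(|b₁b₂…⟩) = product of the factor amplitudes for bits b₁, b₂, …; only kets whose every factor amplitude is nonzero survive.
|10⟩: (0.3874 + 0.9219i)(0.6337) = (0.2455 + 0.5842i)
|11⟩: (0.3874 + 0.9219i)(0.3111 + 0.7083i) = (-0.5325 + 0.5612i)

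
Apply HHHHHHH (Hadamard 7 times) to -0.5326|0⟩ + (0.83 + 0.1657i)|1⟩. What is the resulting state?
(0.2103 + 0.1172i)|0⟩ + (-0.9635 - 0.1172i)|1⟩

H² = I, so H^7 = H: a single Hadamard. With (a, b) = (-0.5326, (0.83 + 0.1657i)), H gives ((a + b)/√2, (a − b)/√2) = ((0.2103 + 0.1172i), (-0.9635 - 0.1172i)).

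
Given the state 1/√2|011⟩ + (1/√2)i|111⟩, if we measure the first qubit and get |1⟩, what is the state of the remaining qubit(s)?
i|11⟩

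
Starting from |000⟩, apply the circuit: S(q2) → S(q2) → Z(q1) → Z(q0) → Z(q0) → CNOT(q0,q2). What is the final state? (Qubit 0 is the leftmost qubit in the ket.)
|000⟩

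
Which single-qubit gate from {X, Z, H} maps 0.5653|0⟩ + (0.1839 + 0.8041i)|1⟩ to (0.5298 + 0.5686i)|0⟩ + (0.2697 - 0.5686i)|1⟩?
H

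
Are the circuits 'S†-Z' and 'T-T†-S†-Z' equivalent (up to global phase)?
Yes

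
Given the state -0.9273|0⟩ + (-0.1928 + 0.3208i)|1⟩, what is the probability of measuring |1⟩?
0.1401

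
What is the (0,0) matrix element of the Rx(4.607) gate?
-0.6689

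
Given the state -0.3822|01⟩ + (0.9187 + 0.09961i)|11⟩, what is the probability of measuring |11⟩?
0.8539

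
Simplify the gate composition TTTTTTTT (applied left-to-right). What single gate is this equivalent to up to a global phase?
I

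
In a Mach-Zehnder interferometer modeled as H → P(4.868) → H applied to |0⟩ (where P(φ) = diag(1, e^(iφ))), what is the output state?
(0.5775 - 0.494i)|0⟩ + (0.4225 + 0.494i)|1⟩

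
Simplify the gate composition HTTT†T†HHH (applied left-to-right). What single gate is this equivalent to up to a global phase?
I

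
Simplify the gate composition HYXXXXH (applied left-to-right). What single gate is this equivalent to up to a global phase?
Y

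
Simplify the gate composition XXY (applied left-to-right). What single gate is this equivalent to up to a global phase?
Y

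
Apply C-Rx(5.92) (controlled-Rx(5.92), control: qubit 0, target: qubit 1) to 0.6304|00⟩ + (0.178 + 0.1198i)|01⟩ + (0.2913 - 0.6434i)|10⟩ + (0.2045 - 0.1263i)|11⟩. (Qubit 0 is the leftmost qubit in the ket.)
0.6304|00⟩ + (0.178 + 0.1198i)|01⟩ + (-0.3093 + 0.5959i)|10⟩ + (-0.3173 + 0.07162i)|11⟩

C-Rx(5.92) leaves the control-|0⟩ kets |00⟩, |01⟩ unchanged and applies Rx(5.92) to qubit 1 on the control-|1⟩ pair (|10⟩, |11⟩).
Rx(5.92) = [[cos(θ/2), −i·sin(θ/2)], [−i·sin(θ/2), cos(θ/2)]]; θ = 5.92, cos(θ/2) ≈ -0.983557, sin(θ/2) ≈ 0.180596.
With a = amp(|10⟩) = (0.2913 - 0.6434i) and b = amp(|11⟩) = (0.2045 - 0.1263i):
new amp(|10⟩) = (-0.983557)·a + (-0.180596i)·b = (-0.3093 + 0.5959i)
new amp(|11⟩) = (-0.180596i)·a + (-0.983557)·b = (-0.3173 + 0.07162i)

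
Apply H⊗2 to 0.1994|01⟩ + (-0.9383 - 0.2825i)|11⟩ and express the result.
(-0.3695 - 0.1413i)|00⟩ + (0.3695 + 0.1413i)|01⟩ + (0.5689 + 0.1413i)|10⟩ + (-0.5689 - 0.1413i)|11⟩

H⊗2 gives amp(|y⟩) = (1/2) Σ_x (−1)^(x·y) amp(|x⟩), where x·y is the number of positions in which both x and y have a 1.
|00⟩: (0.1994 + (-0.9383 - 0.2825i))/2 = (-0.3695 - 0.1413i)
|01⟩: (-0.1994 - (-0.9383 - 0.2825i))/2 = (0.3695 + 0.1413i)
|10⟩: (0.1994 - (-0.9383 - 0.2825i))/2 = (0.5689 + 0.1413i)
|11⟩: (-0.1994 + (-0.9383 - 0.2825i))/2 = (-0.5689 - 0.1413i)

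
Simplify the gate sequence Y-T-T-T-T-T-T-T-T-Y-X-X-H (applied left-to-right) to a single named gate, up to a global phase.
H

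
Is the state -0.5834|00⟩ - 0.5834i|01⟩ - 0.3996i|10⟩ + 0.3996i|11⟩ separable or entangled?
Entangled

Writing the state as a|00⟩ + b|01⟩ + c|10⟩ + d|11⟩, it is a product state iff ad − bc = 0.
Here (a, b, c, d) = (-0.5834, -0.5834i, -0.3996i, 0.3996i): ad − bc = (-0.5834)(0.3996i) − (-0.5834i)(-0.3996i) = (0.2331 - 0.2331i) ≠ 0, so the state is entangled.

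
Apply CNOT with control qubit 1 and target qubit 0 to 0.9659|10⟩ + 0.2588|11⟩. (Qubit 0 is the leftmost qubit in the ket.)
0.2588|01⟩ + 0.9659|10⟩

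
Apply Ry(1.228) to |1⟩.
-0.5761|0⟩ + 0.8173|1⟩

Ry(1.228) = [[cos(θ/2), −sin(θ/2)], [sin(θ/2), cos(θ/2)]]; θ = 1.228, cos(θ/2) ≈ 0.81735, sin(θ/2) ≈ 0.576141.
With a = amp(|0⟩) = 0 and b = amp(|1⟩) = 1:
new amp(|0⟩) = (0.81735)·a + (-0.576141)·b = -0.5761
new amp(|1⟩) = (0.576141)·a + (0.81735)·b = 0.8173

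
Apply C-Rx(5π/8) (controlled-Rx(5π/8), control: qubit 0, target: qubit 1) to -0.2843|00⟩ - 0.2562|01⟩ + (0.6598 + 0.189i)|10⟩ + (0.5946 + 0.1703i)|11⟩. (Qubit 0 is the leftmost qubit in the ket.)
-0.2843|00⟩ - 0.2562|01⟩ + (0.5082 - 0.3894i)|10⟩ + (0.4875 - 0.454i)|11⟩

C-Rx(5π/8) leaves the control-|0⟩ kets |00⟩, |01⟩ unchanged and applies Rx(5π/8) to qubit 1 on the control-|1⟩ pair (|10⟩, |11⟩).
Rx(5π/8) = [[cos(θ/2), −i·sin(θ/2)], [−i·sin(θ/2), cos(θ/2)]]; θ = 5π/8, cos(θ/2) ≈ 0.55557, sin(θ/2) ≈ 0.83147.
With a = amp(|10⟩) = (0.6598 + 0.189i) and b = amp(|11⟩) = (0.5946 + 0.1703i):
new amp(|10⟩) = (0.55557)·a + (-0.83147i)·b = (0.5082 - 0.3894i)
new amp(|11⟩) = (-0.83147i)·a + (0.55557)·b = (0.4875 - 0.454i)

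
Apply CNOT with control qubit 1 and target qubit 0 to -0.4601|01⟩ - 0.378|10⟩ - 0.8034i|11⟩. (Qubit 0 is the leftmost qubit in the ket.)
-0.8034i|01⟩ - 0.378|10⟩ - 0.4601|11⟩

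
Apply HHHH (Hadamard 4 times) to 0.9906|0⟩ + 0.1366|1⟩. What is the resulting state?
0.9906|0⟩ + 0.1366|1⟩

H² = I, so an even number of Hadamards cancels: H^4 = I and the state is unchanged.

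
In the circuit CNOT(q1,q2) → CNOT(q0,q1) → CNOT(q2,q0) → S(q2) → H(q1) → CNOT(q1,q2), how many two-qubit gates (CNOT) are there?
4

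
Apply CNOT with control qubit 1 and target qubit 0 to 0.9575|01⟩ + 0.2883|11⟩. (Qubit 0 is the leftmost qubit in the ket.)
0.2883|01⟩ + 0.9575|11⟩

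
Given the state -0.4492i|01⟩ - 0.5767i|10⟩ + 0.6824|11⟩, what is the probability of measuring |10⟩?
0.3326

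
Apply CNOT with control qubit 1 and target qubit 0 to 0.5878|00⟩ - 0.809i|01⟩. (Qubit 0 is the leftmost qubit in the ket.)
0.5878|00⟩ - 0.809i|11⟩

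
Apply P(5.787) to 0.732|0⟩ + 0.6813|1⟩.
0.732|0⟩ + (0.5991 - 0.3243i)|1⟩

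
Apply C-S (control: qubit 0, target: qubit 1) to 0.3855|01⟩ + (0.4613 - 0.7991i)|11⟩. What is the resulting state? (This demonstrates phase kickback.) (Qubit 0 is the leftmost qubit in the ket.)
0.3855|01⟩ + (0.7991 + 0.4613i)|11⟩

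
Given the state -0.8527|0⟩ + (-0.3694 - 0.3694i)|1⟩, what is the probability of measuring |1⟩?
0.2729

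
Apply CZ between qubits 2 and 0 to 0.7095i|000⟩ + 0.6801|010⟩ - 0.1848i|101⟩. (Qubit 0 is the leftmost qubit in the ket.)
0.7095i|000⟩ + 0.6801|010⟩ + 0.1848i|101⟩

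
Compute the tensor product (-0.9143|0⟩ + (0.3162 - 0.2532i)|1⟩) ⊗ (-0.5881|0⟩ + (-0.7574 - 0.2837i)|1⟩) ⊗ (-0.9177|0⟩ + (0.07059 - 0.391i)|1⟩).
-0.4934|000⟩ + (0.03796 - 0.2102i)|001⟩ + (-0.6355 - 0.238i)|010⟩ + (0.1503 - 0.2525i)|011⟩ + (0.1707 - 0.1367i)|100⟩ + (0.0451 + 0.08322i)|101⟩ + (0.2857 - 0.09367i)|110⟩ + (0.01793 + 0.1289i)|111⟩

amp(|b₁b₂…⟩) = product of the factor amplitudes for bits b₁, b₂, …; only kets whose every factor amplitude is nonzero survive.
|000⟩: (-0.9143)(-0.5881)(-0.9177) = -0.4934
|001⟩: (-0.9143)(-0.5881)(0.07059 - 0.391i) = (0.03796 - 0.2102i)
|010⟩: (-0.9143)(-0.7574 - 0.2837i)(-0.9177) = (-0.6355 - 0.238i)
|011⟩: (-0.9143)(-0.7574 - 0.2837i)(0.07059 - 0.391i) = (0.1503 - 0.2525i)
|100⟩: (0.3162 - 0.2532i)(-0.5881)(-0.9177) = (0.1707 - 0.1367i)
|101⟩: (0.3162 - 0.2532i)(-0.5881)(0.07059 - 0.391i) = (0.0451 + 0.08322i)
|110⟩: (0.3162 - 0.2532i)(-0.7574 - 0.2837i)(-0.9177) = (0.2857 - 0.09367i)
|111⟩: (0.3162 - 0.2532i)(-0.7574 - 0.2837i)(0.07059 - 0.391i) = (0.01793 + 0.1289i)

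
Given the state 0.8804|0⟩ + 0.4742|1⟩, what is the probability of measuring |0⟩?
0.7751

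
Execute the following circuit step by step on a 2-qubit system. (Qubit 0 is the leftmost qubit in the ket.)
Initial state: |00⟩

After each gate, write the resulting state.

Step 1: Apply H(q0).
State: 1/√2|00⟩ + 1/√2|10⟩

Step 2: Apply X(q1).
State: 1/√2|01⟩ + 1/√2|11⟩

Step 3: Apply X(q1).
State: 1/√2|00⟩ + 1/√2|10⟩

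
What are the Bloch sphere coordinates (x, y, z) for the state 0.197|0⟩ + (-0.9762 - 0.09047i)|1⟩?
(-0.3846, -0.03565, -0.9223)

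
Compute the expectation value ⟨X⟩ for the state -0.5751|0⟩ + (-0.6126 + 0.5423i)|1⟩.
0.7046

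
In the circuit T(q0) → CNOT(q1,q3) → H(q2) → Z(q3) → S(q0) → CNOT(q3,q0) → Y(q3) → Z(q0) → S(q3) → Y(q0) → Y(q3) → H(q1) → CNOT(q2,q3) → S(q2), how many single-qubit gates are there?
11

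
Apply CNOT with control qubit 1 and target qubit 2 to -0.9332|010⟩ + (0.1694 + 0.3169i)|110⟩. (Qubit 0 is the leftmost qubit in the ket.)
-0.9332|011⟩ + (0.1694 + 0.3169i)|111⟩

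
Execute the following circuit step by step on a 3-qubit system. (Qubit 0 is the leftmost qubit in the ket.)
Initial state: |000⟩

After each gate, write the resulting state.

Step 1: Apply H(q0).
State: 1/√2|000⟩ + 1/√2|100⟩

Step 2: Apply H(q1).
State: 1/2|000⟩ + 1/2|010⟩ + 1/2|100⟩ + 1/2|110⟩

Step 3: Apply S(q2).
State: 1/2|000⟩ + 1/2|010⟩ + 1/2|100⟩ + 1/2|110⟩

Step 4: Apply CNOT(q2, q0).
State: 1/2|000⟩ + 1/2|010⟩ + 1/2|100⟩ + 1/2|110⟩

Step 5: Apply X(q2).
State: 1/2|001⟩ + 1/2|011⟩ + 1/2|101⟩ + 1/2|111⟩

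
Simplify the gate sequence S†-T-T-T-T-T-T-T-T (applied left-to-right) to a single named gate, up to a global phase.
S†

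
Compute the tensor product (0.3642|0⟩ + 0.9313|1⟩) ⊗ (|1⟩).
0.3642|01⟩ + 0.9313|11⟩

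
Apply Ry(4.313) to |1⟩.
-0.8333|0⟩ - 0.5528|1⟩

Ry(4.313) = [[cos(θ/2), −sin(θ/2)], [sin(θ/2), cos(θ/2)]]; θ = 4.313, cos(θ/2) ≈ -0.552786, sin(θ/2) ≈ 0.833323.
With a = amp(|0⟩) = 0 and b = amp(|1⟩) = 1:
new amp(|0⟩) = (-0.552786)·a + (-0.833323)·b = -0.8333
new amp(|1⟩) = (0.833323)·a + (-0.552786)·b = -0.5528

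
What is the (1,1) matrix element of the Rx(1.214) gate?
0.8214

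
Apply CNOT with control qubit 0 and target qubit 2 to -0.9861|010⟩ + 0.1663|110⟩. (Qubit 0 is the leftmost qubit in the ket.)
-0.9861|010⟩ + 0.1663|111⟩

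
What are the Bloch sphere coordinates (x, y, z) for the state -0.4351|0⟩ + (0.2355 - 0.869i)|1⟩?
(-0.2049, 0.7562, -0.6213)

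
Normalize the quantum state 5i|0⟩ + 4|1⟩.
0.7809i|0⟩ + 0.6247|1⟩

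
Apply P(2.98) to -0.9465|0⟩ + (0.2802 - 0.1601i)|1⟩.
-0.9465|0⟩ + (-0.2508 + 0.2031i)|1⟩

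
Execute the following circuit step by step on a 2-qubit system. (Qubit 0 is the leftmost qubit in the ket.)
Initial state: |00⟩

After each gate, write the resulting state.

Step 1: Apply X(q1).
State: |01⟩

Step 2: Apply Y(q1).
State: -i|00⟩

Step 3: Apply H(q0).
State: -(1/√2)i|00⟩ - (1/√2)i|10⟩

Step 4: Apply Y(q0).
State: -1/√2|00⟩ + 1/√2|10⟩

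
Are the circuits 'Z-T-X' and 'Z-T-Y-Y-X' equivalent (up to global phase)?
Yes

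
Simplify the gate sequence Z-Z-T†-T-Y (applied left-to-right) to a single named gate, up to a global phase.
Y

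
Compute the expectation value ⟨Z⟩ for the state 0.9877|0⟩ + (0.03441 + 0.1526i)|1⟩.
0.9511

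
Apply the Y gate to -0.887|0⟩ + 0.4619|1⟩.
-0.4619i|0⟩ - 0.887i|1⟩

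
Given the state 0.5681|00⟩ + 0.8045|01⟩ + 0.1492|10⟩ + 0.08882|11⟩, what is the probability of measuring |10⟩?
0.02226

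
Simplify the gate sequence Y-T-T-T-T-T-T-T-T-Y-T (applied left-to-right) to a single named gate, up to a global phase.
T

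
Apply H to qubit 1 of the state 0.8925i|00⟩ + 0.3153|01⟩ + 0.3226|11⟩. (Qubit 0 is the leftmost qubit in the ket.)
(0.223 + 0.6311i)|00⟩ + (-0.223 + 0.6311i)|01⟩ + 0.2281|10⟩ - 0.2281|11⟩

H on qubit 1 mixes each pair of kets that differ only in qubit 1: amplitudes (a, b) of (|…0…⟩, |…1…⟩) become ((a + b)/√2, (a − b)/√2). Kets absent from the input have amplitude 0.
(|00⟩, |01⟩): (a, b) = (0.8925i, 0.3153) → ((0.223 + 0.6311i), (-0.223 + 0.6311i))
(|10⟩, |11⟩): (a, b) = (0, 0.3226) → (0.2281, -0.2281)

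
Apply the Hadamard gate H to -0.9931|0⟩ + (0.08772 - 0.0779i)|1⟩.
(-0.6402 - 0.05508i)|0⟩ + (-0.7643 + 0.05508i)|1⟩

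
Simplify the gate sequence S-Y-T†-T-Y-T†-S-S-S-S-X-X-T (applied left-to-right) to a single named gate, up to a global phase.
S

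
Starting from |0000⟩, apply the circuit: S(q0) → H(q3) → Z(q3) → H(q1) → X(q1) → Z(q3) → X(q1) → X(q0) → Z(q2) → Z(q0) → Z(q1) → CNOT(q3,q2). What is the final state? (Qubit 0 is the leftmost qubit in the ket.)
-1/2|1000⟩ - 1/2|1011⟩ + 1/2|1100⟩ + 1/2|1111⟩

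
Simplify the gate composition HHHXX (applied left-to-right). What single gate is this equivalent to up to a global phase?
H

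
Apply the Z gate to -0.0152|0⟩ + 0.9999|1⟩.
-0.0152|0⟩ - 0.9999|1⟩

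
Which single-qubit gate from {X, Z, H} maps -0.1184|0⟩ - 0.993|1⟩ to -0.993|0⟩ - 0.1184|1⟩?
X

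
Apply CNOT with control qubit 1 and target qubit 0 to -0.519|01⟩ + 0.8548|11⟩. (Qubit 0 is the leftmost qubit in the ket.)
0.8548|01⟩ - 0.519|11⟩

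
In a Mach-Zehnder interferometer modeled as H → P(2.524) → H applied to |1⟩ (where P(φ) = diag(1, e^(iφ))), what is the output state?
(0.9076 - 0.2895i)|0⟩ + (0.09236 + 0.2895i)|1⟩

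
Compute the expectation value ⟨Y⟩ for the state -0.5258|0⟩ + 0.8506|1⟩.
0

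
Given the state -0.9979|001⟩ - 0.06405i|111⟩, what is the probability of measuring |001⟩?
0.9958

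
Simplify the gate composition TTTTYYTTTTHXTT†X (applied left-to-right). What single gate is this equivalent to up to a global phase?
H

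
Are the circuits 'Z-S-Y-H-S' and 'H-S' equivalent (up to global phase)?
No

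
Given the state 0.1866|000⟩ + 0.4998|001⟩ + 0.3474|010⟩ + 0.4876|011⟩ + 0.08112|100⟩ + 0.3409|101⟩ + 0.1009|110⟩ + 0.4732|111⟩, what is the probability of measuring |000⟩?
0.03482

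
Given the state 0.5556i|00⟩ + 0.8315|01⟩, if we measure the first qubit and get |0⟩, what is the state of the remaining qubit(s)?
0.5556i|0⟩ + 0.8315|1⟩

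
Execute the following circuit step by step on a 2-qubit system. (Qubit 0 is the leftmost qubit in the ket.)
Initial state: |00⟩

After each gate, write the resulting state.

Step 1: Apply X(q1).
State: |01⟩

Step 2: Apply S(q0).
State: |01⟩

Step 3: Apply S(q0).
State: |01⟩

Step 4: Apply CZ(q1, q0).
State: |01⟩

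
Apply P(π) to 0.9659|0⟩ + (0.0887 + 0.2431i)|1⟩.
0.9659|0⟩ + (-0.0887 - 0.2431i)|1⟩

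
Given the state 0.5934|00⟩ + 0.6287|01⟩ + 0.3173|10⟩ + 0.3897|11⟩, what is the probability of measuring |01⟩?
0.3953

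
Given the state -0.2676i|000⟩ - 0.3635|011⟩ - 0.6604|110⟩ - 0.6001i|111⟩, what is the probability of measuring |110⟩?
0.4361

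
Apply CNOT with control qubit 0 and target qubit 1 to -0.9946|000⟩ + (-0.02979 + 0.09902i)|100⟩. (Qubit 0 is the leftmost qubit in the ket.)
-0.9946|000⟩ + (-0.02979 + 0.09902i)|110⟩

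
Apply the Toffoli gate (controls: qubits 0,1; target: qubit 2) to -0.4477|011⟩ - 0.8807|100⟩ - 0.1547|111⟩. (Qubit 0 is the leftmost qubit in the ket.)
-0.4477|011⟩ - 0.8807|100⟩ - 0.1547|110⟩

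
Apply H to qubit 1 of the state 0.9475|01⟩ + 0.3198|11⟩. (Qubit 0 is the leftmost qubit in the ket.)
0.67|00⟩ - 0.67|01⟩ + 0.2261|10⟩ - 0.2261|11⟩

H on qubit 1 mixes each pair of kets that differ only in qubit 1: amplitudes (a, b) of (|…0…⟩, |…1…⟩) become ((a + b)/√2, (a − b)/√2). Kets absent from the input have amplitude 0.
(|00⟩, |01⟩): (a, b) = (0, 0.9475) → (0.67, -0.67)
(|10⟩, |11⟩): (a, b) = (0, 0.3198) → (0.2261, -0.2261)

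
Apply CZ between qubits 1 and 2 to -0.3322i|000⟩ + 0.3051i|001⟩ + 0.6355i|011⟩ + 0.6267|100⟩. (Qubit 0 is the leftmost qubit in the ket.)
-0.3322i|000⟩ + 0.3051i|001⟩ - 0.6355i|011⟩ + 0.6267|100⟩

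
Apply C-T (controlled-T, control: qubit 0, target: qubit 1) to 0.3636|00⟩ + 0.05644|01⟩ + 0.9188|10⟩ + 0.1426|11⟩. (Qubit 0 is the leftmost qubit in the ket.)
0.3636|00⟩ + 0.05644|01⟩ + 0.9188|10⟩ + (0.1008 + 0.1008i)|11⟩

C-T leaves the control-|0⟩ kets |00⟩, |01⟩ unchanged and applies T to qubit 1 on the control-|1⟩ pair (|10⟩, |11⟩).
T = [[1, 0], [0, (1/√2 + (1/√2)i)]].
With a = amp(|10⟩) = 0.9188 and b = amp(|11⟩) = 0.1426:
new amp(|10⟩) = (1)·a = 0.9188
new amp(|11⟩) = (1/√2 + (1/√2)i)·b = (0.1008 + 0.1008i)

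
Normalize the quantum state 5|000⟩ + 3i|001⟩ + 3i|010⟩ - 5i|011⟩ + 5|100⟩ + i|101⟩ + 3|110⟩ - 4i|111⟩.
0.4583|000⟩ + 0.275i|001⟩ + 0.275i|010⟩ - 0.4583i|011⟩ + 0.4583|100⟩ + 0.09167i|101⟩ + 0.275|110⟩ - 0.3667i|111⟩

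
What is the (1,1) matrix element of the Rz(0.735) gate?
(0.9332 + 0.3593i)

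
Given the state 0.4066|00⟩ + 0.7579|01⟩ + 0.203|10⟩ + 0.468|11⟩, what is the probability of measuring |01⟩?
0.5744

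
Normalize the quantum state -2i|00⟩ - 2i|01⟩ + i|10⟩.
-0.6667i|00⟩ - 0.6667i|01⟩ + 0.3333i|10⟩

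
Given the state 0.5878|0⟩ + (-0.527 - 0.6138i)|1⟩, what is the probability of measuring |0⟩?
0.3455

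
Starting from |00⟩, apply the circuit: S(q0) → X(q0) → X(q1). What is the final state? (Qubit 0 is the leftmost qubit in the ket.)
|11⟩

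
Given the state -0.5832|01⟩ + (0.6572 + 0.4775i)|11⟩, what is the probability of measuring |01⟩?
0.3401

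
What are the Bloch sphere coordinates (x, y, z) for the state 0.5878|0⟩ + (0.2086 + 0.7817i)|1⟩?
(0.2452, 0.919, -0.3091)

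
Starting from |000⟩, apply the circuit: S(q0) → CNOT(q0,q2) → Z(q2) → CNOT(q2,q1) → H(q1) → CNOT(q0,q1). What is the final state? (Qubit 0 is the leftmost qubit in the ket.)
1/√2|000⟩ + 1/√2|010⟩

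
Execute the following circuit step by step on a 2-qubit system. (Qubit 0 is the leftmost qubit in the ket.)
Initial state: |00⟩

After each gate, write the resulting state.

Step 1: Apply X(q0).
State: |10⟩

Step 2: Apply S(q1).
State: |10⟩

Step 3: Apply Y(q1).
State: i|11⟩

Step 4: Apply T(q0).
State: (-1/√2 + (1/√2)i)|11⟩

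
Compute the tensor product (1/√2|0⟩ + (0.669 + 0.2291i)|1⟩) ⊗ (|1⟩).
1/√2|01⟩ + (0.669 + 0.2291i)|11⟩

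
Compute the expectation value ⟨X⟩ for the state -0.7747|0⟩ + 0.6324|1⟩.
-0.9798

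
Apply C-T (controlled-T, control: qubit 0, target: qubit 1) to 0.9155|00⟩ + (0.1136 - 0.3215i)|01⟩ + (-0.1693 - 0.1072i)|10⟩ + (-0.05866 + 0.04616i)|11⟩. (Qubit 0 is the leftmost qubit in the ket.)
0.9155|00⟩ + (0.1136 - 0.3215i)|01⟩ + (-0.1693 - 0.1072i)|10⟩ + (-0.07412 - 0.008839i)|11⟩

C-T leaves the control-|0⟩ kets |00⟩, |01⟩ unchanged and applies T to qubit 1 on the control-|1⟩ pair (|10⟩, |11⟩).
T = [[1, 0], [0, (1/√2 + (1/√2)i)]].
With a = amp(|10⟩) = (-0.1693 - 0.1072i) and b = amp(|11⟩) = (-0.05866 + 0.04616i):
new amp(|10⟩) = (1)·a = (-0.1693 - 0.1072i)
new amp(|11⟩) = (1/√2 + (1/√2)i)·b = (-0.07412 - 0.008839i)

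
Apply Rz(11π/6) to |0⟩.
(-0.9659 - 0.2588i)|0⟩

Rz(11π/6) = [[e^(−iθ/2), 0], [0, e^(iθ/2)]] with e^(±iθ/2) = cos(θ/2) ± i·sin(θ/2); θ = 11π/6, cos(θ/2) ≈ -0.965926, sin(θ/2) ≈ 0.258819.
With a = amp(|0⟩) = 1 and b = amp(|1⟩) = 0:
new amp(|0⟩) = (-0.965926 - 0.258819i)·a = (-0.9659 - 0.2588i)
new amp(|1⟩) = (-0.965926 + 0.258819i)·b = 0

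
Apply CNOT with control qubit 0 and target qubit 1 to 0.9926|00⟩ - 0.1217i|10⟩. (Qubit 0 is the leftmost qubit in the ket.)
0.9926|00⟩ - 0.1217i|11⟩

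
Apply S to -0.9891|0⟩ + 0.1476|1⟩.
-0.9891|0⟩ + 0.1476i|1⟩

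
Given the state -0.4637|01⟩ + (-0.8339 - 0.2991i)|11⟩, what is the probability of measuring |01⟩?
0.215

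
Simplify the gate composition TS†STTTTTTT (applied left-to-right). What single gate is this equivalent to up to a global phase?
I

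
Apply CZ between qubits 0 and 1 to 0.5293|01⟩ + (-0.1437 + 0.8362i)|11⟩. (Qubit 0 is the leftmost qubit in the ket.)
0.5293|01⟩ + (0.1437 - 0.8362i)|11⟩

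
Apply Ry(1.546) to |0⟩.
0.7158|0⟩ + 0.6983|1⟩

Ry(1.546) = [[cos(θ/2), −sin(θ/2)], [sin(θ/2), cos(θ/2)]]; θ = 1.546, cos(θ/2) ≈ 0.715819, sin(θ/2) ≈ 0.698286.
With a = amp(|0⟩) = 1 and b = amp(|1⟩) = 0:
new amp(|0⟩) = (0.715819)·a + (-0.698286)·b = 0.7158
new amp(|1⟩) = (0.698286)·a + (0.715819)·b = 0.6983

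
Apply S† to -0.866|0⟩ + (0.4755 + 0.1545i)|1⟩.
-0.866|0⟩ + (0.1545 - 0.4755i)|1⟩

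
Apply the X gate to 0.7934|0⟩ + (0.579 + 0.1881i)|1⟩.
(0.579 + 0.1881i)|0⟩ + 0.7934|1⟩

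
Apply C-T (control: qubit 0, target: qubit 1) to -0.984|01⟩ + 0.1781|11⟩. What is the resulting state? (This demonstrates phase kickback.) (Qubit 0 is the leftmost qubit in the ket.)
-0.984|01⟩ + (0.1259 + 0.1259i)|11⟩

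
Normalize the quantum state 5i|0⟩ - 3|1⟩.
0.8575i|0⟩ - 0.5145|1⟩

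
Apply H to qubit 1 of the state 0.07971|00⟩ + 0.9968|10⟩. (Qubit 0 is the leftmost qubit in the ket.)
0.05636|00⟩ + 0.05636|01⟩ + 0.7048|10⟩ + 0.7048|11⟩

H on qubit 1 mixes each pair of kets that differ only in qubit 1: amplitudes (a, b) of (|…0…⟩, |…1…⟩) become ((a + b)/√2, (a − b)/√2). Kets absent from the input have amplitude 0.
(|00⟩, |01⟩): (a, b) = (0.07971, 0) → (0.05636, 0.05636)
(|10⟩, |11⟩): (a, b) = (0.9968, 0) → (0.7048, 0.7048)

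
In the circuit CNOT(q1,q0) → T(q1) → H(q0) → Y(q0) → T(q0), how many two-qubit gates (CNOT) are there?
1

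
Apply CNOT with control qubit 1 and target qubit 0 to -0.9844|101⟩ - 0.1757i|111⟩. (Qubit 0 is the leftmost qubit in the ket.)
-0.1757i|011⟩ - 0.9844|101⟩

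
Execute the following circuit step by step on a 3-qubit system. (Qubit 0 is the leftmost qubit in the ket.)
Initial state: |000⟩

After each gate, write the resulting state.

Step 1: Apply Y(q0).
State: i|100⟩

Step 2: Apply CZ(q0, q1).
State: i|100⟩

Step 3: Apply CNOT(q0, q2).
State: i|101⟩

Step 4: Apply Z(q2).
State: -i|101⟩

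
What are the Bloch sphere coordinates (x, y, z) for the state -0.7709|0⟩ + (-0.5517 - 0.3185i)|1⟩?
(0.8506, 0.4911, 0.1885)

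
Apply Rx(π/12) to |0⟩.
0.9914|0⟩ - 0.1305i|1⟩

Rx(π/12) = [[cos(θ/2), −i·sin(θ/2)], [−i·sin(θ/2), cos(θ/2)]]; θ = π/12, cos(θ/2) ≈ 0.991445, sin(θ/2) ≈ 0.130526.
With a = amp(|0⟩) = 1 and b = amp(|1⟩) = 0:
new amp(|0⟩) = (0.991445)·a + (-0.130526i)·b = 0.9914
new amp(|1⟩) = (-0.130526i)·a + (0.991445)·b = -0.1305i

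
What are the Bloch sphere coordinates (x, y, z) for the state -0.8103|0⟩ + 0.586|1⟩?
(-0.9497, 0, 0.3132)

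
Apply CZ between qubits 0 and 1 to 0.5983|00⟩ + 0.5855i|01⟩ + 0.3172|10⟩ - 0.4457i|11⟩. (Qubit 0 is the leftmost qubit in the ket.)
0.5983|00⟩ + 0.5855i|01⟩ + 0.3172|10⟩ + 0.4457i|11⟩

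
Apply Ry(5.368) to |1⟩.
-0.4418|0⟩ - 0.8971|1⟩

Ry(5.368) = [[cos(θ/2), −sin(θ/2)], [sin(θ/2), cos(θ/2)]]; θ = 5.368, cos(θ/2) ≈ -0.897119, sin(θ/2) ≈ 0.44179.
With a = amp(|0⟩) = 0 and b = amp(|1⟩) = 1:
new amp(|0⟩) = (-0.897119)·a + (-0.44179)·b = -0.4418
new amp(|1⟩) = (0.44179)·a + (-0.897119)·b = -0.8971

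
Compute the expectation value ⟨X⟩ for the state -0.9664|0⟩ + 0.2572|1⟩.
-0.4971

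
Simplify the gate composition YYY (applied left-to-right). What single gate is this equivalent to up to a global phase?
Y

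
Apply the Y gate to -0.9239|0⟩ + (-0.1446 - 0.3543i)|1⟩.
(-0.3543 + 0.1446i)|0⟩ - 0.9239i|1⟩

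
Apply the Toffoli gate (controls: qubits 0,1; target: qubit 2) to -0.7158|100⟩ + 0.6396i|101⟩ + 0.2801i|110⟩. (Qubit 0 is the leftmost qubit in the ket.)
-0.7158|100⟩ + 0.6396i|101⟩ + 0.2801i|111⟩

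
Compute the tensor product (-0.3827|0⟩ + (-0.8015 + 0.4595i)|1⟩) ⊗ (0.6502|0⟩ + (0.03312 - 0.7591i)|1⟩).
-0.2488|00⟩ + (-0.01268 + 0.2905i)|01⟩ + (-0.5211 + 0.2988i)|10⟩ + (0.3223 + 0.6236i)|11⟩

amp(|b₁b₂…⟩) = product of the factor amplitudes for bits b₁, b₂, …; only kets whose every factor amplitude is nonzero survive.
|00⟩: (-0.3827)(0.6502) = -0.2488
|01⟩: (-0.3827)(0.03312 - 0.7591i) = (-0.01268 + 0.2905i)
|10⟩: (-0.8015 + 0.4595i)(0.6502) = (-0.5211 + 0.2988i)
|11⟩: (-0.8015 + 0.4595i)(0.03312 - 0.7591i) = (0.3223 + 0.6236i)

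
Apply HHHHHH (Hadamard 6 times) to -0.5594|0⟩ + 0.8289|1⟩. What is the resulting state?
-0.5594|0⟩ + 0.8289|1⟩

H² = I, so an even number of Hadamards cancels: H^6 = I and the state is unchanged.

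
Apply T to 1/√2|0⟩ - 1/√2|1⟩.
1/√2|0⟩ + (-1/2 - (1/2)i)|1⟩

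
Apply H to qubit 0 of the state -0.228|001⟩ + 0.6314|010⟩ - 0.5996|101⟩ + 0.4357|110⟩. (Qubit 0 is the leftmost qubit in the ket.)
-0.5852|001⟩ + 0.7546|010⟩ + 0.2628|101⟩ + 0.1384|110⟩

H on qubit 0 mixes each pair of kets that differ only in qubit 0: amplitudes (a, b) of (|…0…⟩, |…1…⟩) become ((a + b)/√2, (a − b)/√2). Kets absent from the input have amplitude 0.
(|001⟩, |101⟩): (a, b) = (-0.228, -0.5996) → (-0.5852, 0.2628)
(|010⟩, |110⟩): (a, b) = (0.6314, 0.4357) → (0.7546, 0.1384)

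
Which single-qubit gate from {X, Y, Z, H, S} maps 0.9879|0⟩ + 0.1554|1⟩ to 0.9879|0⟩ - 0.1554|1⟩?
Z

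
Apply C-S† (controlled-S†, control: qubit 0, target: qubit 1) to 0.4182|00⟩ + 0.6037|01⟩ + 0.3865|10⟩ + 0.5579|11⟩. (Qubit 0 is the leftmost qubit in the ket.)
0.4182|00⟩ + 0.6037|01⟩ + 0.3865|10⟩ - 0.5579i|11⟩

C-S† leaves the control-|0⟩ kets |00⟩, |01⟩ unchanged and applies S† to qubit 1 on the control-|1⟩ pair (|10⟩, |11⟩).
S† = [[1, 0], [0, -i]].
With a = amp(|10⟩) = 0.3865 and b = amp(|11⟩) = 0.5579:
new amp(|10⟩) = (1)·a = 0.3865
new amp(|11⟩) = (-i)·b = -0.5579i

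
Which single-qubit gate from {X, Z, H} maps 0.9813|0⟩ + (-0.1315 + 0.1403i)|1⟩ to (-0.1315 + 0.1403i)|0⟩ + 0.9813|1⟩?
X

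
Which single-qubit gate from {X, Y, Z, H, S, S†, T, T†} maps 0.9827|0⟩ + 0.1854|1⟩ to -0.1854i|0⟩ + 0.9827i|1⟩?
Y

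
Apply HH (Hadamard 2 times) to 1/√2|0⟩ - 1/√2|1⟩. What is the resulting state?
1/√2|0⟩ - 1/√2|1⟩

H² = I, so an even number of Hadamards cancels: H^2 = I and the state is unchanged.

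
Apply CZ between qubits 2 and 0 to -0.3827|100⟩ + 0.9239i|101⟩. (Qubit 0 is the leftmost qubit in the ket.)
-0.3827|100⟩ - 0.9239i|101⟩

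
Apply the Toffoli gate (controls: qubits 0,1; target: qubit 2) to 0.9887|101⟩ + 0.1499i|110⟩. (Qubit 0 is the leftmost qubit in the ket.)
0.9887|101⟩ + 0.1499i|111⟩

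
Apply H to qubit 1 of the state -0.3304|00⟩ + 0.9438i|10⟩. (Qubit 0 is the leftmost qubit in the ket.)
-0.2336|00⟩ - 0.2336|01⟩ + 0.6674i|10⟩ + 0.6674i|11⟩

H on qubit 1 mixes each pair of kets that differ only in qubit 1: amplitudes (a, b) of (|…0…⟩, |…1…⟩) become ((a + b)/√2, (a − b)/√2). Kets absent from the input have amplitude 0.
(|00⟩, |01⟩): (a, b) = (-0.3304, 0) → (-0.2336, -0.2336)
(|10⟩, |11⟩): (a, b) = (0.9438i, 0) → (0.6674i, 0.6674i)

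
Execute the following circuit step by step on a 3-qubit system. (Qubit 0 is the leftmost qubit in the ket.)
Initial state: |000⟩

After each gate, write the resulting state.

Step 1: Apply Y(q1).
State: i|010⟩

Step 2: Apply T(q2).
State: i|010⟩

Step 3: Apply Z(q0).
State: i|010⟩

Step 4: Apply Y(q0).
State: -|110⟩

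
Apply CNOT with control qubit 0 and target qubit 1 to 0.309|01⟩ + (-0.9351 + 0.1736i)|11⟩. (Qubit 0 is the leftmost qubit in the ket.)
0.309|01⟩ + (-0.9351 + 0.1736i)|10⟩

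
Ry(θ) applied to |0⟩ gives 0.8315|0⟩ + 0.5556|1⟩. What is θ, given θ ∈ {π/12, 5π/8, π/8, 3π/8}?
3π/8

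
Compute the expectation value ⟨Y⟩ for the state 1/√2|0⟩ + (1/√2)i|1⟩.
1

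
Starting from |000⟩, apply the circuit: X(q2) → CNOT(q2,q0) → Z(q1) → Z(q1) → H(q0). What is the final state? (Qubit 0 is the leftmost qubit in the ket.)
1/√2|001⟩ - 1/√2|101⟩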